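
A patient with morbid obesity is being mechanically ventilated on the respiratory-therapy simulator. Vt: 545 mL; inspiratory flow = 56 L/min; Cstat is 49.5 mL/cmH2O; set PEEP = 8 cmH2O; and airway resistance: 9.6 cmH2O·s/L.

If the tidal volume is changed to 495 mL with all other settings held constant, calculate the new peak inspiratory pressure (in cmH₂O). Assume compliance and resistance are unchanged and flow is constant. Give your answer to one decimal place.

Flow: 56 L/min ÷ 60 = 0.9333 L/s.
PIP = Vt/C + R·V̇ + PEEP (constant-flow equation of motion).
Only the elastic term changes: ΔPIP = ΔVt / C = (495 − 545) / 49.5 = -1.01 cmH2O.
Original PIP = 545/49.5 + 9.6×0.9333 + 8 = 27.97 cmH2O; new PIP = 27.97 + (-1.01) = 26.96 cmH2O.

27.0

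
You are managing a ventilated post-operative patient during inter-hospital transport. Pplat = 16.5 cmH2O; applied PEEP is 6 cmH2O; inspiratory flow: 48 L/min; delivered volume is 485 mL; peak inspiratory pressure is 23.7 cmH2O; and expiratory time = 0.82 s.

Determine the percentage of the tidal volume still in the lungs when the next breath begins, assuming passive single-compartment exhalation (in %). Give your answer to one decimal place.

Flow: 48 L/min ÷ 60 = 0.8 L/s.
R = (PIP − Pplat)/V̇ = (23.7 − 16.5) / 0.8 = 7.2/0.8 = 9.0 cmH2O·s/L.
C = Vt/(Pplat − PEEP) = 485.0 / (16.5 − 6) = 485.0/10.5 = 46.19 mL/cmH2O.
τ = R × C = 9.0 × 0.04619 L/cmH2O = 0.4157 s.
Fraction remaining at end-expiration = e^(−Te/τ) = e^(−0.82/0.4157) = 0.1391 → 13.91%.

13.9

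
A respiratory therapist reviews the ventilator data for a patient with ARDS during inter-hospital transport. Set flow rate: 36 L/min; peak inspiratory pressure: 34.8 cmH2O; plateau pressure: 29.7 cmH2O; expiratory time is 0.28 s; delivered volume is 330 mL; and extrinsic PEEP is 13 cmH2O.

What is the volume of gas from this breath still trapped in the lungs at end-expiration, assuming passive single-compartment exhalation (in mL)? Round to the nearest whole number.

62

Flow: 36 L/min ÷ 60 = 0.6 L/s.
R = (PIP − Pplat)/V̇ = (34.8 − 29.7) / 0.6 = 5.1/0.6 = 8.5 cmH2O·s/L.
C = Vt/(Pplat − PEEP) = 330.0 / (29.7 − 13) = 330.0/16.7 = 19.76 mL/cmH2O.
τ = R × C = 8.5 × 0.01976 L/cmH2O = 0.168 s.
Fraction remaining = e^(−Te/τ) = e^(−0.28/0.168) = 0.1889.
Trapped volume = 330.0 × 0.1889 = 62.337 mL.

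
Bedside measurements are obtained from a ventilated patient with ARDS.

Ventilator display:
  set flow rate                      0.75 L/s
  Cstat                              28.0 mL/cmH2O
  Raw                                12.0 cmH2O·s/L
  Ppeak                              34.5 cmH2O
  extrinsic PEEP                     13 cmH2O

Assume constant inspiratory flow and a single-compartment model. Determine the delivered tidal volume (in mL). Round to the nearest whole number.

Equation of motion (constant flow): PIP = Vt/C + R·V̇ + PEEP.
Vt/C = PIP − R·V̇ − PEEP = 34.5 − 9.0 − 13 = 12.5 cmH2O.
Vt = C × 12.5 = 28.0 × 12.5 = 350.0 mL.

350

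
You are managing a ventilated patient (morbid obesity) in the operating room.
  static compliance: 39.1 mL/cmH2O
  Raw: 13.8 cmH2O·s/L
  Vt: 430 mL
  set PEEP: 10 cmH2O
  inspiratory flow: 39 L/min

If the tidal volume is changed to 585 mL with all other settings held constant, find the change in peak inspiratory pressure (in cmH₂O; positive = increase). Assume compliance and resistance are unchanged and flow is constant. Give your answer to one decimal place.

4.0

PIP = Vt/C + R·V̇ + PEEP (constant-flow equation of motion).
Only the elastic term changes: ΔPIP = ΔVt / C = (585 − 430) / 39.1 = 3.964 cmH2O.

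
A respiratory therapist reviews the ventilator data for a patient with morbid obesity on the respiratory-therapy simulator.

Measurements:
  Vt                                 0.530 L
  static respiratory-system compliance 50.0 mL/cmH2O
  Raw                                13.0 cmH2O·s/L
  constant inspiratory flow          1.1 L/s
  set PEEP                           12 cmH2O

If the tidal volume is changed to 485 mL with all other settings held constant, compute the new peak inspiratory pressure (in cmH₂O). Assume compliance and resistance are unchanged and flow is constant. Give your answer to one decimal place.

PIP = Vt/C + R·V̇ + PEEP (constant-flow equation of motion).
Only the elastic term changes: ΔPIP = ΔVt / C = (485 − 530) / 50.0 = -0.9 cmH2O.
Original PIP = 530/50.0 + 13.0×1.1 + 12 = 36.9 cmH2O; new PIP = 36.9 + (-0.9) = 36.0 cmH2O.

36.0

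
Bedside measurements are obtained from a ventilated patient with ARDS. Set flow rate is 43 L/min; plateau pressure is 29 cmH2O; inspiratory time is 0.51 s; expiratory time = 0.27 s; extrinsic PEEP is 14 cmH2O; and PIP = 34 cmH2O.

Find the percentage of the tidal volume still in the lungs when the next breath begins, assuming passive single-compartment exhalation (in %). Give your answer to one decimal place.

Flow: 43 L/min ÷ 60 = 0.7167 L/s.
Vt = flow × Ti = 0.7167 L/s × 0.51 s × 1000 mL/L = 365.52 mL.
R = (PIP − Pplat)/V̇ = (34 − 29) / 0.7167 = 5.0/0.7167 = 6.976 cmH2O·s/L.
C = Vt/(Pplat − PEEP) = 365.52 / (29 − 14) = 365.52/15.0 = 24.368 mL/cmH2O.
τ = R × C = 6.976 × 0.02437 L/cmH2O = 0.17 s.
Fraction remaining at end-expiration = e^(−Te/τ) = e^(−0.27/0.17) = 0.2043 → 20.43%.

20.4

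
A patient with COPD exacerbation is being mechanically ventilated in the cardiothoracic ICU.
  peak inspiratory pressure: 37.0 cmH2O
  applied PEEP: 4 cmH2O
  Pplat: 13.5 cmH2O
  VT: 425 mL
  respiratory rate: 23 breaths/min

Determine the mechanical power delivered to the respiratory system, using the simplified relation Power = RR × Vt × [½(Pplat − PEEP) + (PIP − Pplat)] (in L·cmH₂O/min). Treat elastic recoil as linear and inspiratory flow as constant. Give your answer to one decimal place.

276.1

Per-breath work = Vt × [½(Pplat−PEEP) + (PIP−Pplat)] = 0.425 × [0.5×9.5 + 23.5] = 0.425 × 28.25 = 12.006 L·cmH2O.
Power = 23 × 12.006 = 276.14 L·cmH2O/min.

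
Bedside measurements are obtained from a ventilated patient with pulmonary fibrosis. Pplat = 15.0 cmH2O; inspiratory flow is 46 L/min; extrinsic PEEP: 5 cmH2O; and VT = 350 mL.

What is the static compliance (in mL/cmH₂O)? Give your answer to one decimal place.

35.0

Cstat = Vt / (Pplat − PEEP) = 350 / (15.0 − 5) = 350 / 10.0 = 35.0 mL/cmH2O.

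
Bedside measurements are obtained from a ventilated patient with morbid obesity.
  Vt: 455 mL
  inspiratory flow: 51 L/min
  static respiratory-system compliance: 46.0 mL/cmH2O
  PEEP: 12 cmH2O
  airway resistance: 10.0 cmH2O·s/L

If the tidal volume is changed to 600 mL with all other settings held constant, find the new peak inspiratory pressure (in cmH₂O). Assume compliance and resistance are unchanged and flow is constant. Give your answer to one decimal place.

33.5

Flow: 51 L/min ÷ 60 = 0.85 L/s.
PIP = Vt/C + R·V̇ + PEEP (constant-flow equation of motion).
Only the elastic term changes: ΔPIP = ΔVt / C = (600 − 455) / 46.0 = 3.152 cmH2O.
Original PIP = 455/46.0 + 10.0×0.85 + 12 = 30.391 cmH2O; new PIP = 30.391 + (3.152) = 33.543 cmH2O.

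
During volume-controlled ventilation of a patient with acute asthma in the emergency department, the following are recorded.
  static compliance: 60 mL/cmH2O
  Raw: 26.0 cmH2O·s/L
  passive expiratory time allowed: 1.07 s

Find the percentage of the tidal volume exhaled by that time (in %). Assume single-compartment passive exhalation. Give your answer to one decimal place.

τ = R × C = 26.0 × 60 mL/cmH2O = 26.0 × 0.060 L/cmH2O = 1.56 s.
Passive exhalation: V(t)/V₀ = e^(−t/τ) = e^(−1.07/1.56) = 0.5036.
Fraction exhaled = 1 − 0.5036 = 0.4964 → 49.64%.

49.6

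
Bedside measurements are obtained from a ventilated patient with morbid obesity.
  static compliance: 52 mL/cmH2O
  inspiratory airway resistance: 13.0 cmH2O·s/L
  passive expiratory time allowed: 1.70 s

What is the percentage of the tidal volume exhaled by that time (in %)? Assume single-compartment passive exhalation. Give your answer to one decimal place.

91.9

τ = R × C = 13.0 × 52 mL/cmH2O = 13.0 × 0.052 L/cmH2O = 0.676 s.
Passive exhalation: V(t)/V₀ = e^(−t/τ) = e^(−1.70/0.676) = 0.08088.
Fraction exhaled = 1 − 0.08088 = 0.9191 → 91.91%.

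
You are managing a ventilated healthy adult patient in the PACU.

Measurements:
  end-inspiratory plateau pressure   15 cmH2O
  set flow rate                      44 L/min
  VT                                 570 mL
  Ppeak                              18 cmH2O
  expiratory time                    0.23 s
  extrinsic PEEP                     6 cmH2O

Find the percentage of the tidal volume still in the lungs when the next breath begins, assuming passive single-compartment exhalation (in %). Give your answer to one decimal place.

41.2

Flow: 44 L/min ÷ 60 = 0.7333 L/s.
R = (PIP − Pplat)/V̇ = (18 − 15) / 0.7333 = 3.0/0.7333 = 4.091 cmH2O·s/L.
C = Vt/(Pplat − PEEP) = 570.0 / (15 − 6) = 570.0/9.0 = 63.333 mL/cmH2O.
τ = R × C = 4.091 × 0.06333 L/cmH2O = 0.2591 s.
Fraction remaining at end-expiration = e^(−Te/τ) = e^(−0.23/0.2591) = 0.4116 → 41.16%.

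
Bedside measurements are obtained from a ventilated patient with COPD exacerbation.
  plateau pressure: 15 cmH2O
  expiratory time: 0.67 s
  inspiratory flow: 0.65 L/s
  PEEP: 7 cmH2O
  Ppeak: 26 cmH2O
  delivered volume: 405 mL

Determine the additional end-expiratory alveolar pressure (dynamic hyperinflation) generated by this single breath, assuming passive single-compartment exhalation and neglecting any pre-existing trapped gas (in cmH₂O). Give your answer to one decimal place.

3.7

R = (PIP − Pplat)/V̇ = (26 − 15) / 0.65 = 11.0/0.65 = 16.923 cmH2O·s/L.
C = Vt/(Pplat − PEEP) = 405.0 / (15 − 7) = 405.0/8.0 = 50.625 mL/cmH2O.
τ = R × C = 16.923 × 0.05063 L/cmH2O = 0.8568 s.
Fraction remaining = e^(−Te/τ) = e^(−0.67/0.8568) = 0.4575; trapped volume = 405.0 × 0.4575 = 185.29 mL.
Additional alveolar pressure from trapping ≈ V_trapped / C = 185.29 / 50.625 = 3.66 cmH2O.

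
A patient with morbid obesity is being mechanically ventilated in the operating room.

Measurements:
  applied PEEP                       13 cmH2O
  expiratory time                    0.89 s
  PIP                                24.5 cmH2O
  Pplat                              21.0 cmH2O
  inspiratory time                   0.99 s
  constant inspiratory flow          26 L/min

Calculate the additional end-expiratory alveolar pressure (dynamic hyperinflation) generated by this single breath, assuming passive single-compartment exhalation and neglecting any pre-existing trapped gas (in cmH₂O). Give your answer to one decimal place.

Flow: 26 L/min ÷ 60 = 0.4333 L/s.
Vt = flow × Ti = 0.4333 L/s × 0.99 s × 1000 mL/L = 428.97 mL.
R = (PIP − Pplat)/V̇ = (24.5 − 21.0) / 0.4333 = 3.5/0.4333 = 8.078 cmH2O·s/L.
C = Vt/(Pplat − PEEP) = 428.97 / (21.0 − 13) = 428.97/8.0 = 53.621 mL/cmH2O.
τ = R × C = 8.078 × 0.05362 L/cmH2O = 0.4331 s.
Fraction remaining = e^(−Te/τ) = e^(−0.89/0.4331) = 0.1281; trapped volume = 428.97 × 0.1281 = 54.951 mL.
Additional alveolar pressure from trapping ≈ V_trapped / C = 54.951 / 53.621 = 1.025 cmH2O.

1.0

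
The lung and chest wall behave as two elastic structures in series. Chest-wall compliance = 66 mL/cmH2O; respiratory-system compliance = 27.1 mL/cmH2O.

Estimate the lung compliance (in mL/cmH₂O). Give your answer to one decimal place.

46.0

1/CL = 1/Crs − 1/Ccw.
1/CL = 1/27.1 − 1/66 = 0.02175.
CL = 45.977 mL/cmH2O.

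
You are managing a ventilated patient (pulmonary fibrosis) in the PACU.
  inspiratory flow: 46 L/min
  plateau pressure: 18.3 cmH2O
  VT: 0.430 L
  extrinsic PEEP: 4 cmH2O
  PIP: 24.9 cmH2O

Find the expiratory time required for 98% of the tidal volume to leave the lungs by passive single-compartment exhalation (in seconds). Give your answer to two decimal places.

1.01

Flow: 46 L/min ÷ 60 = 0.7667 L/s.
R = (PIP − Pplat)/V̇ = (24.9 − 18.3) / 0.7667 = 6.6/0.7667 = 8.608 cmH2O·s/L.
C = Vt/(Pplat − PEEP) = 430.0 / (18.3 − 4) = 430.0/14.3 = 30.07 mL/cmH2O.
τ = R × C = 8.608 × 0.03007 L/cmH2O = 0.2588 s.
t = −τ·ln(1 − 0.98) = −0.2588·ln(0.02) = 1.012 s.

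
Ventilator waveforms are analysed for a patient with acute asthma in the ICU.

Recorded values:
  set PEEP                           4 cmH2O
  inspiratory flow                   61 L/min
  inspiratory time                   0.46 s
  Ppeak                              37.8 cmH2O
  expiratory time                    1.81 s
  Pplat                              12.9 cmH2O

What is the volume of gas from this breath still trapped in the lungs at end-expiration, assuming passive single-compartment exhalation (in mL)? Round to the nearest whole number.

Flow: 61 L/min ÷ 60 = 1.0167 L/s.
Vt = flow × Ti = 1.0167 L/s × 0.46 s × 1000 mL/L = 467.68 mL.
R = (PIP − Pplat)/V̇ = (37.8 − 12.9) / 1.0167 = 24.9/1.0167 = 24.491 cmH2O·s/L.
C = Vt/(Pplat − PEEP) = 467.68 / (12.9 − 4) = 467.68/8.9 = 52.548 mL/cmH2O.
τ = R × C = 24.491 × 0.05255 L/cmH2O = 1.287 s.
Fraction remaining = e^(−Te/τ) = e^(−1.81/1.287) = 0.245.
Trapped volume = 467.68 × 0.245 = 114.58 mL.

115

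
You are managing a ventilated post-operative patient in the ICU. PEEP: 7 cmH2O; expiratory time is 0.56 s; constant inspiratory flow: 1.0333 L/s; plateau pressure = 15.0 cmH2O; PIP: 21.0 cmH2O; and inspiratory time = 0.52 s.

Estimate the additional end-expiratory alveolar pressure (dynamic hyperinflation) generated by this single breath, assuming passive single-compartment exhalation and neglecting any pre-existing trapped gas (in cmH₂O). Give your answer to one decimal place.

Vt = flow × Ti = 1.0333 L/s × 0.52 s × 1000 mL/L = 537.32 mL.
R = (PIP − Pplat)/V̇ = (21.0 − 15.0) / 1.0333 = 6.0/1.0333 = 5.807 cmH2O·s/L.
C = Vt/(Pplat − PEEP) = 537.32 / (15.0 − 7) = 537.32/8.0 = 67.165 mL/cmH2O.
τ = R × C = 5.807 × 0.06717 L/cmH2O = 0.3901 s.
Fraction remaining = e^(−Te/τ) = e^(−0.56/0.3901) = 0.238; trapped volume = 537.32 × 0.238 = 127.88 mL.
Additional alveolar pressure from trapping ≈ V_trapped / C = 127.88 / 67.165 = 1.904 cmH2O.

1.9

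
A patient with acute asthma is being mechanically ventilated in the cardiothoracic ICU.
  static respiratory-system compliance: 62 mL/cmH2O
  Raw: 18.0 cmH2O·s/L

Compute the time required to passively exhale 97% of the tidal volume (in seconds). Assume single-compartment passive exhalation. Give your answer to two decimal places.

3.91

τ = R × C = 18.0 × 62 mL/cmH2O = 18.0 × 0.062 L/cmH2O = 1.116 s.
Exhaled fraction f = 1 − e^(−t/τ) → t = −τ·ln(1 − f) = −1.116·ln(0.03) = 3.913 s.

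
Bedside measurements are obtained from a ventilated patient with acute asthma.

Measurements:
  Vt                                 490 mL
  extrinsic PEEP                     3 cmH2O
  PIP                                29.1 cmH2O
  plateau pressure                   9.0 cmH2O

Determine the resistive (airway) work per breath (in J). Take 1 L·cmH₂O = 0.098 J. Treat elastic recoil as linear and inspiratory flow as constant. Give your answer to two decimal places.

With constant inspiratory flow the resistive pressure is constant at PIP − Pplat = 29.1 − 9.0 = 20.1 cmH2O, so resistive work = 20.1 × 0.490 = 9.849 L·cmH2O.
× 0.098 J/(L·cmH2O) → 0.9652 J.

0.97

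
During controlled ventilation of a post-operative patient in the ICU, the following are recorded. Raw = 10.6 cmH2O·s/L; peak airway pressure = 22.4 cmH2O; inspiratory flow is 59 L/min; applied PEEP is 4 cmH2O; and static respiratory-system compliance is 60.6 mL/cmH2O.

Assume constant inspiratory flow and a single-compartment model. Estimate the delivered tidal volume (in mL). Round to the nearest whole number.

Flow: 59 L/min ÷ 60 = 0.9833 L/s.
Equation of motion (constant flow): PIP = Vt/C + R·V̇ + PEEP.
Vt/C = PIP − R·V̇ − PEEP = 22.4 − 10.423 − 4 = 7.977 cmH2O.
Vt = C × 7.977 = 60.6 × 7.977 = 483.41 mL.

483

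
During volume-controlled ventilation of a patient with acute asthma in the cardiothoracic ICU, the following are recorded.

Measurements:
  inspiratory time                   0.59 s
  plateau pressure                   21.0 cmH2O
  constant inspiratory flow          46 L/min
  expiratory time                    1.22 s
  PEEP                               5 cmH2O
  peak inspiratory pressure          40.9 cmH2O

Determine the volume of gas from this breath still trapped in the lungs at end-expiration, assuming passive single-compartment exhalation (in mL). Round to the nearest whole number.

Flow: 46 L/min ÷ 60 = 0.7667 L/s.
Vt = flow × Ti = 0.7667 L/s × 0.59 s × 1000 mL/L = 452.35 mL.
R = (PIP − Pplat)/V̇ = (40.9 − 21.0) / 0.7667 = 19.9/0.7667 = 25.955 cmH2O·s/L.
C = Vt/(Pplat − PEEP) = 452.35 / (21.0 − 5) = 452.35/16.0 = 28.272 mL/cmH2O.
τ = R × C = 25.955 × 0.02827 L/cmH2O = 0.7337 s.
Fraction remaining = e^(−Te/τ) = e^(−1.22/0.7337) = 0.1896.
Trapped volume = 452.35 × 0.1896 = 85.766 mL.

86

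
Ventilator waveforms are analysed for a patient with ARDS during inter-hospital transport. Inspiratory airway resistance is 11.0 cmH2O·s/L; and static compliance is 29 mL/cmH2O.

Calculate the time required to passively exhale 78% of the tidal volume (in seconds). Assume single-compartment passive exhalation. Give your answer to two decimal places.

0.48

τ = R × C = 11.0 × 29 mL/cmH2O = 11.0 × 0.029 L/cmH2O = 0.319 s.
Exhaled fraction f = 1 − e^(−t/τ) → t = −τ·ln(1 − f) = −0.319·ln(0.22) = 0.483 s.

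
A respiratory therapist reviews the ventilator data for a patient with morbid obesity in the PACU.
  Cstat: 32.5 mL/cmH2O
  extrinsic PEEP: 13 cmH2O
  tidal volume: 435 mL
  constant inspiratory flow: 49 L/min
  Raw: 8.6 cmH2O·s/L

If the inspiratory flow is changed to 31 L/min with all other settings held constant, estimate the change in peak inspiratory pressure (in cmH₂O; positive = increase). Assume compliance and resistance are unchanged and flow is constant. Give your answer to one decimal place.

-2.6

Flow: 49 L/min ÷ 60 = 0.8167 L/s.
New flow: 31 L/min ÷ 60 = 0.5167 L/s.
PIP = Vt/C + R·V̇ + PEEP (constant-flow equation of motion).
Only the resistive term changes: ΔPIP = R × ΔV̇ = 8.6 × (0.5167 − 0.8167) = 8.6 × -0.3 = -2.58 cmH2O.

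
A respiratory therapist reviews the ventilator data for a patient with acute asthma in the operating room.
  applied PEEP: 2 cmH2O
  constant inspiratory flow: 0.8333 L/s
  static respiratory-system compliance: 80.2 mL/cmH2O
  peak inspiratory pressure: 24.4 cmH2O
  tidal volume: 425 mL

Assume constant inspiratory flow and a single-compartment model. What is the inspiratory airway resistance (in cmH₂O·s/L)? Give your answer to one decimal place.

20.5

Equation of motion (constant flow): PIP = Vt/C + R·V̇ + PEEP.
R·V̇ = PIP − Vt/C − PEEP = 24.4 − 425/80.2 − 2 = 24.4 − 5.299 − 2 = 17.101 cmH2O.
R = 17.101 / 0.8333 = 20.522 cmH2O·s/L.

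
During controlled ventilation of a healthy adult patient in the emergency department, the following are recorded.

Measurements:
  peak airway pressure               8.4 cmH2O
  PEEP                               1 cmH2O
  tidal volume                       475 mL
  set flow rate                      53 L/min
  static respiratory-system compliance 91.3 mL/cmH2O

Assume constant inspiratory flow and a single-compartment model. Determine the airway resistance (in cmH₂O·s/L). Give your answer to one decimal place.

Flow: 53 L/min ÷ 60 = 0.8833 L/s.
Equation of motion (constant flow): PIP = Vt/C + R·V̇ + PEEP.
R·V̇ = PIP − Vt/C − PEEP = 8.4 − 475/91.3 − 1 = 8.4 − 5.203 − 1 = 2.197 cmH2O.
R = 2.197 / 0.8833 = 2.487 cmH2O·s/L.

2.5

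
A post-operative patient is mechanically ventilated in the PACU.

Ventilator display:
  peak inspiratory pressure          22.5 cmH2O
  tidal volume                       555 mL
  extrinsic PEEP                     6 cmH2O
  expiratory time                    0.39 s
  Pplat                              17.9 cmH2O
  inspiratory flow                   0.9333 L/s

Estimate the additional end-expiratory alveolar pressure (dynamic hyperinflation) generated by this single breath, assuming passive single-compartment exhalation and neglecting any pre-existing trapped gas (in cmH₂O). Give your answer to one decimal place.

2.2

R = (PIP − Pplat)/V̇ = (22.5 − 17.9) / 0.9333 = 4.6/0.9333 = 4.929 cmH2O·s/L.
C = Vt/(Pplat − PEEP) = 555.0 / (17.9 − 6) = 555.0/11.9 = 46.639 mL/cmH2O.
τ = R × C = 4.929 × 0.04664 L/cmH2O = 0.2299 s.
Fraction remaining = e^(−Te/τ) = e^(−0.39/0.2299) = 0.1833; trapped volume = 555.0 × 0.1833 = 101.73 mL.
Additional alveolar pressure from trapping ≈ V_trapped / C = 101.73 / 46.639 = 2.181 cmH2O.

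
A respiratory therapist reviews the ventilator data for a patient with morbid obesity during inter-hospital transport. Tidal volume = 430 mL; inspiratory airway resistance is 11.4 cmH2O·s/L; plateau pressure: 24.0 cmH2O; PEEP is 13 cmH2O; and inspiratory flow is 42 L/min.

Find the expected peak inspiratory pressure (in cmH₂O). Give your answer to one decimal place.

32.0

Flow: 42 L/min ÷ 60 = 0.7 L/s.
PIP = Pplat + Raw × flow = 24.0 + 11.4 × 0.7 = 24.0 + 7.98 = 31.98 cmH2O.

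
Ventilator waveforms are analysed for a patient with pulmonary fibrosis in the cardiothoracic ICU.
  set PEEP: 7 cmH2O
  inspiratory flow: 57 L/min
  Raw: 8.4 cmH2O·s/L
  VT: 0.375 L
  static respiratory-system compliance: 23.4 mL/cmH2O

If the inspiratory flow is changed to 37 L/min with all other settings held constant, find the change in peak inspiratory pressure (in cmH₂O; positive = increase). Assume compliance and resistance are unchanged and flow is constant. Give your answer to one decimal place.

-2.8

Flow: 57 L/min ÷ 60 = 0.95 L/s.
New flow: 37 L/min ÷ 60 = 0.6167 L/s.
PIP = Vt/C + R·V̇ + PEEP (constant-flow equation of motion).
Only the resistive term changes: ΔPIP = R × ΔV̇ = 8.4 × (0.6167 − 0.95) = 8.4 × -0.3333 = -2.8 cmH2O.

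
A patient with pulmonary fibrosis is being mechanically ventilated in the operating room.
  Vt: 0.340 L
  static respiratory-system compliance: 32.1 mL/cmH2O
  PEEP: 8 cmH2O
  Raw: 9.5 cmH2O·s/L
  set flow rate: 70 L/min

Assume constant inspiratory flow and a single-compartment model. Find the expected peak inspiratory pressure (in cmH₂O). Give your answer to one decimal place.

29.7

Flow: 70 L/min ÷ 60 = 1.1667 L/s.
Equation of motion (constant flow): PIP = Vt/C + R·V̇ + PEEP.
PIP = 340/32.1 + 9.5×1.1667 + 8 = 10.592 + 11.084 + 8 = 29.676 cmH2O.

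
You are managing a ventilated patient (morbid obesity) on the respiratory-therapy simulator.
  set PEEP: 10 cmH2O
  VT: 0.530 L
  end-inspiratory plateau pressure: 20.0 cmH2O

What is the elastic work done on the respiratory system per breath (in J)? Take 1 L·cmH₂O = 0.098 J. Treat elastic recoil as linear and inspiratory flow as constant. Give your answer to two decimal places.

Elastic work ≈ ½ × (Pplat − PEEP) × Vt = 0.5 × (20.0 − 10) × 0.530 L = 0.5 × 10.0 × 0.530 = 2.65 L·cmH2O.
× 0.098 J/(L·cmH2O) → 0.2597 J.

0.26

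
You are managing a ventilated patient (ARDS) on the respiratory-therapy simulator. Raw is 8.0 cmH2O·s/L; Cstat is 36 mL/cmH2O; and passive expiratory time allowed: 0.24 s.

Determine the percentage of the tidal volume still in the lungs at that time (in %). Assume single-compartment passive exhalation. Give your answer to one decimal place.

τ = R × C = 8.0 × 36 mL/cmH2O = 8.0 × 0.036 L/cmH2O = 0.288 s.
Passive exhalation: V(t)/V₀ = e^(−t/τ) = e^(−0.24/0.288) = 0.4346.
Fraction remaining = 0.4346 → 43.46%.

43.5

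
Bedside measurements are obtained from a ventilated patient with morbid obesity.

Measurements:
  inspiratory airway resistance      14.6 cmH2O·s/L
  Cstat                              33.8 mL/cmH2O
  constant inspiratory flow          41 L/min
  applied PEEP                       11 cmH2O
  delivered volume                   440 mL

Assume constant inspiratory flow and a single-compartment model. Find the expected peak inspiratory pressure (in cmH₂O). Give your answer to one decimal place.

34.0

Flow: 41 L/min ÷ 60 = 0.6833 L/s.
Equation of motion (constant flow): PIP = Vt/C + R·V̇ + PEEP.
PIP = 440/33.8 + 14.6×0.6833 + 11 = 13.018 + 9.976 + 11 = 33.994 cmH2O.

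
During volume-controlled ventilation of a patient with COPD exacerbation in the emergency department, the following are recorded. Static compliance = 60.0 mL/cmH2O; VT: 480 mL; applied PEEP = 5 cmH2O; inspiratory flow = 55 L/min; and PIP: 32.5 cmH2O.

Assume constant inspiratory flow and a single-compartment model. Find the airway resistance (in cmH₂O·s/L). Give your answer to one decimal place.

21.3

Flow: 55 L/min ÷ 60 = 0.9167 L/s.
Equation of motion (constant flow): PIP = Vt/C + R·V̇ + PEEP.
R·V̇ = PIP − Vt/C − PEEP = 32.5 − 480/60.0 − 5 = 32.5 − 8.0 − 5 = 19.5 cmH2O.
R = 19.5 / 0.9167 = 21.272 cmH2O·s/L.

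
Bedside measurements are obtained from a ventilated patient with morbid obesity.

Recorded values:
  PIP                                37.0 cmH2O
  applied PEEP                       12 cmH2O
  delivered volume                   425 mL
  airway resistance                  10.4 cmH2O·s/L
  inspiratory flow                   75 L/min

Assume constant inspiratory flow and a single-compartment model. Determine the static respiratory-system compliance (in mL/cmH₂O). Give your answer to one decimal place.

35.4

Flow: 75 L/min ÷ 60 = 1.25 L/s.
Equation of motion (constant flow): PIP = Vt/C + R·V̇ + PEEP.
Vt/C = PIP − R·V̇ − PEEP = 37.0 − 10.4×1.25 − 12 = 37.0 − 13.0 − 12 = 12.0 cmH2O.
C = Vt / 12.0 = 425 / 12.0 = 35.417 mL/cmH2O.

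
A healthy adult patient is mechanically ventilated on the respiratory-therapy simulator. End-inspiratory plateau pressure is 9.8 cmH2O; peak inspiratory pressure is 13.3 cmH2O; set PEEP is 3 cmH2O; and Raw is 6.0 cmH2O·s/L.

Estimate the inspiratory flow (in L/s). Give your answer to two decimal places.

0.58

flow = (PIP − Pplat) / Raw = 3.5 / 6.0 = 0.5833 L/s.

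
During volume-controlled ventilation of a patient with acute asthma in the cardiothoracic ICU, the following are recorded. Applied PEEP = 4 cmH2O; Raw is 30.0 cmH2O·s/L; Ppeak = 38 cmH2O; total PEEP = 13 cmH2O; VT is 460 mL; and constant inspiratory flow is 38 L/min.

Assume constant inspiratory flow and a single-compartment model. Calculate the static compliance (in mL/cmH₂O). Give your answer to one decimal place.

Flow: 38 L/min ÷ 60 = 0.6333 L/s.
Total PEEP = 13 cmH2O (set 4 + intrinsic 9); this is the baseline alveolar pressure.
Equation of motion (constant flow): PIP = Vt/C + R·V̇ + PEEP.
Vt/C = PIP − R·V̇ − PEEP = 38 − 30.0×0.6333 − 13 = 38 − 18.999 − 13 = 6.001 cmH2O.
C = Vt / 6.001 = 460 / 6.001 = 76.654 mL/cmH2O.

76.7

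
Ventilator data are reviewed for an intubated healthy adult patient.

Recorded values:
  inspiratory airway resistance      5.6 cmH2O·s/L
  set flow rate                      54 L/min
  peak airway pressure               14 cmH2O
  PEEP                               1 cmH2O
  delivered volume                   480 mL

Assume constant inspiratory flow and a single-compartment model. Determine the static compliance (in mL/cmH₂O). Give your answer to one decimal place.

Flow: 54 L/min ÷ 60 = 0.9 L/s.
Equation of motion (constant flow): PIP = Vt/C + R·V̇ + PEEP.
Vt/C = PIP − R·V̇ − PEEP = 14 − 5.6×0.9 − 1 = 14 − 5.04 − 1 = 7.96 cmH2O.
C = Vt / 7.96 = 480 / 7.96 = 60.302 mL/cmH2O.

60.3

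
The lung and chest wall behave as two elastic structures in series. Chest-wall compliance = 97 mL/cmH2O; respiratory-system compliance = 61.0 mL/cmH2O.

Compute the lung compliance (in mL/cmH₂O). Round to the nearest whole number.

164

1/CL = 1/Crs − 1/Ccw.
1/CL = 1/61.0 − 1/97 = 0.006084.
CL = 164.37 mL/cmH2O.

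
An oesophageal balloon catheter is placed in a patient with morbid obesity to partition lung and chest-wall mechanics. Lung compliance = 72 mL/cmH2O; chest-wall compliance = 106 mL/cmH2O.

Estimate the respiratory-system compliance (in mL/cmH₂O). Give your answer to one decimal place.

42.9

Lung and chest wall are elastances in series: 1/Crs = 1/CL + 1/Ccw.
1/Crs = 1/72 + 1/106 = 0.02332.
Crs = 42.882 mL/cmH2O.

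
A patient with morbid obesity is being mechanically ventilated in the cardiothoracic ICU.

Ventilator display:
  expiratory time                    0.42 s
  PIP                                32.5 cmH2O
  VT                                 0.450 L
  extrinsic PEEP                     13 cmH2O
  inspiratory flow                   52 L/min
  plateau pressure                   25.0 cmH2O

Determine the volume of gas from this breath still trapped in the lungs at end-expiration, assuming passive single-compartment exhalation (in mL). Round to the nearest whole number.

Flow: 52 L/min ÷ 60 = 0.8667 L/s.
R = (PIP − Pplat)/V̇ = (32.5 − 25.0) / 0.8667 = 7.5/0.8667 = 8.654 cmH2O·s/L.
C = Vt/(Pplat − PEEP) = 450.0 / (25.0 − 13) = 450.0/12.0 = 37.5 mL/cmH2O.
τ = R × C = 8.654 × 0.0375 L/cmH2O = 0.3245 s.
Fraction remaining = e^(−Te/τ) = e^(−0.42/0.3245) = 0.2741.
Trapped volume = 450.0 × 0.2741 = 123.35 mL.

123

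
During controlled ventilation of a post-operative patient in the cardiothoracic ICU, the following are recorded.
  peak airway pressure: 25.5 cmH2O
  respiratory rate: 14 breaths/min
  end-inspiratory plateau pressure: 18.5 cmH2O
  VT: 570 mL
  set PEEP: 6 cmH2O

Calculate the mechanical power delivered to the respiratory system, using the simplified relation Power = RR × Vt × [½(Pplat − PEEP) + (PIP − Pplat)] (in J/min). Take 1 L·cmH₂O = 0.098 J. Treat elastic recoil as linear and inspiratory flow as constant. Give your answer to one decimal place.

10.4

Per-breath work = Vt × [½(Pplat−PEEP) + (PIP−Pplat)] = 0.570 × [0.5×12.5 + 7.0] = 0.570 × 13.25 = 7.553 L·cmH2O.
Power = 14 × 7.553 = 105.74 L·cmH2O/min.
× 0.098 J/(L·cmH2O) → 10.363 J/min.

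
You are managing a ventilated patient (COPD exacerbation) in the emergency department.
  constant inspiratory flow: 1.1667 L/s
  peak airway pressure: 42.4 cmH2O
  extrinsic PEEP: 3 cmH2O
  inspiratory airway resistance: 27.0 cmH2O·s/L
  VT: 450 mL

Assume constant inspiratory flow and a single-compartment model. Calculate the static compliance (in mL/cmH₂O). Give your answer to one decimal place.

Equation of motion (constant flow): PIP = Vt/C + R·V̇ + PEEP.
Vt/C = PIP − R·V̇ − PEEP = 42.4 − 27.0×1.1667 − 3 = 42.4 − 31.501 − 3 = 7.899 cmH2O.
C = Vt / 7.899 = 450 / 7.899 = 56.969 mL/cmH2O.

57.0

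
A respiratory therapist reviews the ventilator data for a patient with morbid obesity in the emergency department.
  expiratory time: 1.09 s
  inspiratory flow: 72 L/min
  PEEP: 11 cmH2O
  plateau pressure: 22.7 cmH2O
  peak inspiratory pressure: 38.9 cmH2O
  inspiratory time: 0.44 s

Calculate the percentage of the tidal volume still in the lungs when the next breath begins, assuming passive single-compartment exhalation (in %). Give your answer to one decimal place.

16.7

Flow: 72 L/min ÷ 60 = 1.2 L/s.
Vt = flow × Ti = 1.2 L/s × 0.44 s × 1000 mL/L = 528.0 mL.
R = (PIP − Pplat)/V̇ = (38.9 − 22.7) / 1.2 = 16.2/1.2 = 13.5 cmH2O·s/L.
C = Vt/(Pplat − PEEP) = 528.0 / (22.7 − 11) = 528.0/11.7 = 45.128 mL/cmH2O.
τ = R × C = 13.5 × 0.04513 L/cmH2O = 0.6093 s.
Fraction remaining at end-expiration = e^(−Te/τ) = e^(−1.09/0.6093) = 0.1671 → 16.71%.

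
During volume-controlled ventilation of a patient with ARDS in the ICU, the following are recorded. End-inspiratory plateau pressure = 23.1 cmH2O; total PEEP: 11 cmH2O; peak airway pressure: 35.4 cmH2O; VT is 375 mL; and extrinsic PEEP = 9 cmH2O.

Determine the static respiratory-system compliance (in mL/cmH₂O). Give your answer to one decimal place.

31.0

End-expiratory occlusion gives total PEEP = 11 cmH2O (intrinsic PEEP = 11 − 9 = 2). Use total PEEP for the elastic gradient.
Cstat = Vt / (Pplat − PEEPtotal) = 375 / (23.1 − 11) = 375 / 12.1 = 30.992 mL/cmH2O.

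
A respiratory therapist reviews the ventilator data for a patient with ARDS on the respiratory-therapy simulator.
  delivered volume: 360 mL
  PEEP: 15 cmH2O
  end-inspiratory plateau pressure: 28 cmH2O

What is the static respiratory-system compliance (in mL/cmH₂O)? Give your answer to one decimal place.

Cstat = Vt / (Pplat − PEEP) = 360 / (28 − 15) = 360 / 13.0 = 27.692 mL/cmH2O.

27.7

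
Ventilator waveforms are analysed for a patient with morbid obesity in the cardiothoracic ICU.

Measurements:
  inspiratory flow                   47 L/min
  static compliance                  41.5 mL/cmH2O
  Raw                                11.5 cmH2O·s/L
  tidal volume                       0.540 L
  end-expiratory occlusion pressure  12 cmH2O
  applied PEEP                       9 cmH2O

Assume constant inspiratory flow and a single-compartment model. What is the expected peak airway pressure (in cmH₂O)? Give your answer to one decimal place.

Flow: 47 L/min ÷ 60 = 0.7833 L/s.
Total PEEP = 12 cmH2O (set 9 + intrinsic 3); this is the baseline alveolar pressure.
Equation of motion (constant flow): PIP = Vt/C + R·V̇ + PEEP.
PIP = 540/41.5 + 11.5×0.7833 + 12 = 13.012 + 9.008 + 12 = 34.02 cmH2O.

34.0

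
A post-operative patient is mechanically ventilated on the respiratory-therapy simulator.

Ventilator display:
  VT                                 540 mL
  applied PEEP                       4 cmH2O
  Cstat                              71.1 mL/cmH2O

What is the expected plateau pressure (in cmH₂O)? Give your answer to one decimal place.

11.6

Pplat = PEEP + Vt / Cstat = 4 + 540 / 71.1 = 4 + 7.595 = 11.595 cmH2O.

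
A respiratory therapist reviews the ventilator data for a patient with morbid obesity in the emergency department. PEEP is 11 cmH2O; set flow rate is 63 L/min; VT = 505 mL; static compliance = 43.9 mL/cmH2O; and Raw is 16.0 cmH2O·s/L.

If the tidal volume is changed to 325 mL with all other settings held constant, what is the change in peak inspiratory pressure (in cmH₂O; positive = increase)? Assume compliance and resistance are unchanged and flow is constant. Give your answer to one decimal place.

PIP = Vt/C + R·V̇ + PEEP (constant-flow equation of motion).
Only the elastic term changes: ΔPIP = ΔVt / C = (325 − 505) / 43.9 = -4.1 cmH2O.

-4.1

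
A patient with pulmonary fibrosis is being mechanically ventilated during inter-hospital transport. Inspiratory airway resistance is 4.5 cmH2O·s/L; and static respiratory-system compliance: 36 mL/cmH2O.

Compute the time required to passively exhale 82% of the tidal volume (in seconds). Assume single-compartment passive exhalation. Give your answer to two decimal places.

τ = R × C = 4.5 × 36 mL/cmH2O = 4.5 × 0.036 L/cmH2O = 0.162 s.
Exhaled fraction f = 1 − e^(−t/τ) → t = −τ·ln(1 − f) = −0.162·ln(0.18) = 0.2778 s.

0.28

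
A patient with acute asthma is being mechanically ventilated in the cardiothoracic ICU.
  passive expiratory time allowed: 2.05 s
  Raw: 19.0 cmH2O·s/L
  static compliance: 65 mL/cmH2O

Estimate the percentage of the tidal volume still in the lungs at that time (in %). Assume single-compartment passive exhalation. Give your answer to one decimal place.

19.0

τ = R × C = 19.0 × 65 mL/cmH2O = 19.0 × 0.065 L/cmH2O = 1.235 s.
Passive exhalation: V(t)/V₀ = e^(−t/τ) = e^(−2.05/1.235) = 0.1902.
Fraction remaining = 0.1902 → 19.02%.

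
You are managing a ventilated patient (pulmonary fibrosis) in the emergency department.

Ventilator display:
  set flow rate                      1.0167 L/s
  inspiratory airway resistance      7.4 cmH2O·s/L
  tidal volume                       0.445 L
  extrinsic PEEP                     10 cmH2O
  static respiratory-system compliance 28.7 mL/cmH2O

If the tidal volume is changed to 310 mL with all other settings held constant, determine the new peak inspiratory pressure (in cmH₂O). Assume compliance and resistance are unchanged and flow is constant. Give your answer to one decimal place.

PIP = Vt/C + R·V̇ + PEEP (constant-flow equation of motion).
Only the elastic term changes: ΔPIP = ΔVt / C = (310 − 445) / 28.7 = -4.704 cmH2O.
Original PIP = 445/28.7 + 7.4×1.0167 + 10 = 33.029 cmH2O; new PIP = 33.029 + (-4.704) = 28.325 cmH2O.

28.3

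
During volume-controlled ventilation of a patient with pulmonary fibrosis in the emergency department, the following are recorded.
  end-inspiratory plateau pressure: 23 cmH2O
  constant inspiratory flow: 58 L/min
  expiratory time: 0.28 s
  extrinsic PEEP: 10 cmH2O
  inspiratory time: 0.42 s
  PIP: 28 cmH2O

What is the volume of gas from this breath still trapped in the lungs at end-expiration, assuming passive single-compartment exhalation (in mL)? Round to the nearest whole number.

72

Flow: 58 L/min ÷ 60 = 0.9667 L/s.
Vt = flow × Ti = 0.9667 L/s × 0.42 s × 1000 mL/L = 406.01 mL.
R = (PIP − Pplat)/V̇ = (28 − 23) / 0.9667 = 5.0/0.9667 = 5.172 cmH2O·s/L.
C = Vt/(Pplat − PEEP) = 406.01 / (23 − 10) = 406.01/13.0 = 31.232 mL/cmH2O.
τ = R × C = 5.172 × 0.03123 L/cmH2O = 0.1615 s.
Fraction remaining = e^(−Te/τ) = e^(−0.28/0.1615) = 0.1766.
Trapped volume = 406.01 × 0.1766 = 71.701 mL.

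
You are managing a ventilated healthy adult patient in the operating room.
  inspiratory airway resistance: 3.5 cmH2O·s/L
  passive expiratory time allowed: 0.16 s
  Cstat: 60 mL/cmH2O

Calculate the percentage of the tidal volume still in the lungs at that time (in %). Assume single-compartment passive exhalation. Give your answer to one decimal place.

τ = R × C = 3.5 × 60 mL/cmH2O = 3.5 × 0.060 L/cmH2O = 0.21 s.
Passive exhalation: V(t)/V₀ = e^(−t/τ) = e^(−0.16/0.21) = 0.4668.
Fraction remaining = 0.4668 → 46.68%.

46.7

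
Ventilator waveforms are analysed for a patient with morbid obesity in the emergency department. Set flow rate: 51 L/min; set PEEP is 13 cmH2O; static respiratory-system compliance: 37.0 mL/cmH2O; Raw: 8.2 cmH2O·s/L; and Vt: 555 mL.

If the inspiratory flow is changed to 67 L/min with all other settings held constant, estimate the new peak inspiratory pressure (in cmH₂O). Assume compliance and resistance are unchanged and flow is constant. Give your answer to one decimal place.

Flow: 51 L/min ÷ 60 = 0.85 L/s.
New flow: 67 L/min ÷ 60 = 1.1167 L/s.
PIP = Vt/C + R·V̇ + PEEP (constant-flow equation of motion).
Only the resistive term changes: ΔPIP = R × ΔV̇ = 8.2 × (1.1167 − 0.85) = 8.2 × 0.2667 = 2.187 cmH2O.
Original PIP = 555/37.0 + 8.2×0.85 + 13 = 34.97 cmH2O; new PIP = 34.97 + (2.187) = 37.157 cmH2O.

37.2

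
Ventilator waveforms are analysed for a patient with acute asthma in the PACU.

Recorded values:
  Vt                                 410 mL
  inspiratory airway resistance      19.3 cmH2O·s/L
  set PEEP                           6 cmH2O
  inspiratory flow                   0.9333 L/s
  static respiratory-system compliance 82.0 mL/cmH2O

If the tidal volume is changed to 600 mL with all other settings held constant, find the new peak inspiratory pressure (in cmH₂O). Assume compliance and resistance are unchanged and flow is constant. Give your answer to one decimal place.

PIP = Vt/C + R·V̇ + PEEP (constant-flow equation of motion).
Only the elastic term changes: ΔPIP = ΔVt / C = (600 − 410) / 82.0 = 2.317 cmH2O.
Original PIP = 410/82.0 + 19.3×0.9333 + 6 = 29.013 cmH2O; new PIP = 29.013 + (2.317) = 31.33 cmH2O.

31.3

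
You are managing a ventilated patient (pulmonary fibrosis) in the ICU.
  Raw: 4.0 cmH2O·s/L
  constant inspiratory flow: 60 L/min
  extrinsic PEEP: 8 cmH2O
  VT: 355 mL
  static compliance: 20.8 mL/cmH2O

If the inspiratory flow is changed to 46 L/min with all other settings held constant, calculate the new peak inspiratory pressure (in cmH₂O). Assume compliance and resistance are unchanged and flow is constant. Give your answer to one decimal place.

28.1

Flow: 60 L/min ÷ 60 = 1 L/s.
New flow: 46 L/min ÷ 60 = 0.7667 L/s.
PIP = Vt/C + R·V̇ + PEEP (constant-flow equation of motion).
Only the resistive term changes: ΔPIP = R × ΔV̇ = 4.0 × (0.7667 − 1) = 4.0 × -0.2333 = -0.9332 cmH2O.
Original PIP = 355/20.8 + 4.0×1 + 8 = 29.067 cmH2O; new PIP = 29.067 + (-0.9332) = 28.134 cmH2O.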